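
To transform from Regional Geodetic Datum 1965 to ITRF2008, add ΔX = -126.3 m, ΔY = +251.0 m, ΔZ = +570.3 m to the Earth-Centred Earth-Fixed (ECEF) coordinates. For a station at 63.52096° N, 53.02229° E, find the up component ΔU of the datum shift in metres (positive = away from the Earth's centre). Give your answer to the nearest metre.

At φ = 63.52096°, λ = 53.02229°: sin φ = 0.895098, cos φ = 0.445870, sin λ = 0.798870, cos λ = 0.601504.
ΔU = cos φ cos λ·ΔX + cos φ sin λ·ΔY + sin φ·ΔZ = (0.445870)(0.601504)(-126.3) + (0.445870)(0.798870)(251.0) + (0.895098)(570.3) = 566.01 m.

ΔU = 566 m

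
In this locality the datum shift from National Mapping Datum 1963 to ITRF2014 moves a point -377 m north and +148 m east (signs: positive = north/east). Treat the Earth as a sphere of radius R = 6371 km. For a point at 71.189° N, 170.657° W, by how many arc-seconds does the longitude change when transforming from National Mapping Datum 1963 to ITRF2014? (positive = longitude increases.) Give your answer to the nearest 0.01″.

At latitude 71.189°, cos φ = 0.322447.
One radian of longitude at latitude φ spans R cos φ, so Δλ = ΔE / (R cos φ) = 148.0 / (6371000 × 0.322447) = 7.2044e-05 rad = 14.860″.

Δλ = 14.86″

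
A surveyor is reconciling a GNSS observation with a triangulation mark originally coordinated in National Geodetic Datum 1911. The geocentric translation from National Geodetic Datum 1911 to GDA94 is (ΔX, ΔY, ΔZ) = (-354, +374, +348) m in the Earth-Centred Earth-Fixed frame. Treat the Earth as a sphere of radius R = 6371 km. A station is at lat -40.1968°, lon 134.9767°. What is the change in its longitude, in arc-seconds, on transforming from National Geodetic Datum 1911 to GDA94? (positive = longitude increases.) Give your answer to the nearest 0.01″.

sin φ = -0.645415, cos φ = 0.763832, sin λ = 0.707394, cos λ = -0.706819.
East component: ΔE = −sin λ·ΔX + cos λ·ΔY = −(0.707394)(-354) + (-0.706819)(374) = -13.93 m.
1° of latitude spans πR/180 = 111195 m; at latitude φ, 1° of longitude spans that × cos φ = 84934.3 m, so Δλ = -13.93 / 84934.3 × 3600 = -0.591″.

Δλ = -0.59″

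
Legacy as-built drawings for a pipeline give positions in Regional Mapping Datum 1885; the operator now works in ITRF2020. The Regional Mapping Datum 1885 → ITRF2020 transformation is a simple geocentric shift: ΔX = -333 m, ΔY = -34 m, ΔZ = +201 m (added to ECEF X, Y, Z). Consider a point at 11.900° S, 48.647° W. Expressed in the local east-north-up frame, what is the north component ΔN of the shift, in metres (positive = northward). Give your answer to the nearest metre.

ΔN = 157 m

At φ = -11.900°, λ = -48.647°: sin φ = -0.206204, cos φ = 0.978509, sin λ = -0.750653, cos λ = 0.660696.
ΔN = −sin φ cos λ·ΔX − sin φ sin λ·ΔY + cos φ·ΔZ = −(-0.206204)(0.660696)(-333) − (-0.206204)(-0.750653)(-34) + (0.978509)(201) = 156.58 m.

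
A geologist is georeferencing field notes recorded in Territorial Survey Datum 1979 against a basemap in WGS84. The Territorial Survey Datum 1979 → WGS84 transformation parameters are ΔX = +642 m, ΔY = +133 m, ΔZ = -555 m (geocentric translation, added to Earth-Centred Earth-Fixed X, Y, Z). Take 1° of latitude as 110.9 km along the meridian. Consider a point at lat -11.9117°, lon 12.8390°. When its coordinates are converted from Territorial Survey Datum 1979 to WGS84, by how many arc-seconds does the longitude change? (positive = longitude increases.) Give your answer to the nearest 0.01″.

Δλ = -0.43″

sin φ = -0.206404, cos φ = 0.978467, sin λ = 0.222212, cos λ = 0.974998.
East component: ΔE = −sin λ·ΔX + cos λ·ΔY = −(0.222212)(642) + (0.974998)(133) = -12.99 m.
1° of latitude spans 110900 m; at latitude φ, 1° of longitude spans that × cos φ = 108512.0 m, so Δλ = -12.99 / 108512.0 × 3600 = -0.431″.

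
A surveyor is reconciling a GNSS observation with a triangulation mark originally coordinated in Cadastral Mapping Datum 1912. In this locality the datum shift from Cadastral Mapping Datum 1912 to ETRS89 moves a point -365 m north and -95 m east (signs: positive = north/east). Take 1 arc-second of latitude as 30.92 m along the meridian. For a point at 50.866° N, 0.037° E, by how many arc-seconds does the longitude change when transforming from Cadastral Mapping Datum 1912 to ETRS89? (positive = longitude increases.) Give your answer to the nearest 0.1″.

At latitude 50.866°, cos φ = 0.631136.
1″ of longitude at this latitude = 30.92 × cos φ = 19.5147 m, so Δλ = -95.0 / 19.5147 = -4.868″.

Δλ = -4.9″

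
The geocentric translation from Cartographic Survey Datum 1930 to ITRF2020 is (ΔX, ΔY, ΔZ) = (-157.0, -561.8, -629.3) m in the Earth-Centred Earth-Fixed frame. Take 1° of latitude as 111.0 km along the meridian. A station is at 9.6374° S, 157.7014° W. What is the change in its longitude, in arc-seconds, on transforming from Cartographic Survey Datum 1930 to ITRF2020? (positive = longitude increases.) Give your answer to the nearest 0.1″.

sin φ = -0.167412, cos φ = 0.985887, sin λ = -0.379434, cos λ = -0.925219.
East component: ΔE = −sin λ·ΔX + cos λ·ΔY = −(-0.379434)(-157.0) + (-0.925219)(-561.8) = 460.22 m.
1° of latitude spans 111000 m; at latitude φ, 1° of longitude spans that × cos φ = 109433.5 m, so Δλ = 460.22 / 109433.5 × 3600 = 15.140″.

Δλ = 15.1″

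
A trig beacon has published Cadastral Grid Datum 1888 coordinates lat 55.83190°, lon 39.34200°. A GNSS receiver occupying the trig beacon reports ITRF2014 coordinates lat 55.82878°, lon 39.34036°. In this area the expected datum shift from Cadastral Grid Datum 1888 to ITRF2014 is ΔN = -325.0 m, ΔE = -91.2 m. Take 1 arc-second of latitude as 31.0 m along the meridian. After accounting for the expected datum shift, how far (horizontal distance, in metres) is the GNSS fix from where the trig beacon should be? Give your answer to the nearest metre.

Observed coordinate differences: Δφ = -0.00312°, Δλ = -0.00164°.
Converting to metres (1° lat = 111600 m, cos φ = 0.561623): observed ΔN = -348.2 m, observed ΔE = -102.8 m.
Subtracting the expected shift leaves a residual of -348.2 − (-325.0) = -23.2 m north and -102.8 − (-91.2) = -11.6 m east.
Residual distance = √((-23.2)² + (-11.6)²) = 25.9 m.

26 m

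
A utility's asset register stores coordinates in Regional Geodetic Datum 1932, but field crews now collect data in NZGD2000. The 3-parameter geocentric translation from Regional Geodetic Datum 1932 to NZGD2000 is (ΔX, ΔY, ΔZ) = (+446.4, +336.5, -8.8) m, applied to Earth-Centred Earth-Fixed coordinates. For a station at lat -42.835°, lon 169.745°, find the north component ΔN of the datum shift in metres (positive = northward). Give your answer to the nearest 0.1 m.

ΔN = -264.4 m

At φ = -42.835°, λ = 169.745°: sin φ = -0.679889, cos φ = 0.733315, sin λ = 0.178029, cos λ = -0.984025.
ΔN = −sin φ cos λ·ΔX − sin φ sin λ·ΔY + cos φ·ΔZ = −(-0.679889)(-0.984025)(446.4) − (-0.679889)(0.178029)(336.5) + (0.733315)(-8.8) = -264.38 m.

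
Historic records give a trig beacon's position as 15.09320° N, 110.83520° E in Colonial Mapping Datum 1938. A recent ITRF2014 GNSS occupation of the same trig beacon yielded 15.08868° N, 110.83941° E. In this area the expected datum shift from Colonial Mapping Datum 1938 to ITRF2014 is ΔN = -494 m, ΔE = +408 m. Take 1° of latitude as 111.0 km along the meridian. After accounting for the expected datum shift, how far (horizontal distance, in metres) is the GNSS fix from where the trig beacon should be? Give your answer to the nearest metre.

Observed coordinate differences: Δφ = -0.00452°, Δλ = +0.00421°.
Converting to metres (1° lat = 111000 m, cos φ = 0.965504): observed ΔN = -501.7 m, observed ΔE = 451.2 m.
Subtracting the expected shift leaves a residual of -501.7 − (-494) = -7.7 m north and 451.2 − (408) = 43.2 m east.
Residual distance = √((-7.7)² + 43.2²) = 43.9 m.

44 m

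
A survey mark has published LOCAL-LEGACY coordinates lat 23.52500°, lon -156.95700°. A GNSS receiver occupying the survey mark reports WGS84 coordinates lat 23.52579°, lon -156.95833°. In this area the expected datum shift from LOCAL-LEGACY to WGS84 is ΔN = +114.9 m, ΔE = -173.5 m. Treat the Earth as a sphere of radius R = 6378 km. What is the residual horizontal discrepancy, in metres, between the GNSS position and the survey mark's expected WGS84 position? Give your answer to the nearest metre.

Observed coordinate differences: Δφ = +0.00079°, Δλ = -0.00133°.
Converting to metres (1° lat = 111317 m, cos φ = 0.916886): observed ΔN = 87.9 m, observed ΔE = -135.7 m.
Subtracting the expected shift leaves a residual of 87.9 − (114.9) = -27.0 m north and -135.7 − (-173.5) = 37.8 m east.
Residual distance = √((-27.0)² + 37.8²) = 46.4 m.

46 m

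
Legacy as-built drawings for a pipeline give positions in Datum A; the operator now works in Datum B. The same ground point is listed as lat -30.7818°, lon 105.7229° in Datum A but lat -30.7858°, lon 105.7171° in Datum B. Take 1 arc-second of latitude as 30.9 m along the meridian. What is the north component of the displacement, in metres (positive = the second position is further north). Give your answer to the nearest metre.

ΔN = -445 m

Δφ = -30.7858° − -30.7818° = -0.0040°; Δλ = 105.7171° − 105.7229° = -0.0058°.
1° of latitude = 3600 × 30.90 = 111240 m.
ΔN = Δφ × 111240 = -445.0 m; ΔE = Δλ × 111240 × cos(-30.7818°) = -0.0058 × 111240 × 0.859123 = -554.3 m.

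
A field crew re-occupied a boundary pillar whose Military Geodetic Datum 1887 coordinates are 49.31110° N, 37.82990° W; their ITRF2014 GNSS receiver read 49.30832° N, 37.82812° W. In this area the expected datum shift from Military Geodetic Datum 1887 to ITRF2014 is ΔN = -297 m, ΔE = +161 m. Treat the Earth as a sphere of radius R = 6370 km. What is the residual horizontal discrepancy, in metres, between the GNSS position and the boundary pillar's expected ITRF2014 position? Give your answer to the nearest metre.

34 m

Observed coordinate differences: Δφ = -0.00278°, Δλ = +0.00178°.
Converting to metres (1° lat = 111177 m, cos φ = 0.651952): observed ΔN = -309.1 m, observed ΔE = 129.0 m.
Subtracting the expected shift leaves a residual of -309.1 − (-297) = -12.1 m north and 129.0 − (161) = -32.0 m east.
Residual distance = √((-12.1)² + (-32.0)²) = 34.2 m.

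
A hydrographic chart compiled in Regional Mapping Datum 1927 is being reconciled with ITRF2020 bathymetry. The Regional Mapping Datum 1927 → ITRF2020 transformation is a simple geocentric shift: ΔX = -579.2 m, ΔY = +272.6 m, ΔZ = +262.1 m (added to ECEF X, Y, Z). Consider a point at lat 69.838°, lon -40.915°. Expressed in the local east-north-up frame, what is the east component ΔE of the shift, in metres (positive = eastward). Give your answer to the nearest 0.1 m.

The local east axis at (φ, λ) is (−sin λ, cos λ, 0), so ΔE = −sin(-40.915°)·(-579.2) + cos(-40.915°)·272.6 = -173.34 m.

ΔE = -173.3 m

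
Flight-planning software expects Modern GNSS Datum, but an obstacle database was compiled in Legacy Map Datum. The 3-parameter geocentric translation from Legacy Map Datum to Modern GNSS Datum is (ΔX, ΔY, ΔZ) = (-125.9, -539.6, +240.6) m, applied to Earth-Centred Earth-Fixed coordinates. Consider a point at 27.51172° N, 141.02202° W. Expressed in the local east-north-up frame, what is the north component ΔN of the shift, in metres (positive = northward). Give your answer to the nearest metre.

ΔN = 11 m

At φ = 27.51172°, λ = -141.02202°: sin φ = 0.461930, cos φ = 0.886916, sin λ = -0.629022, cos λ = -0.777388.
ΔN = −sin φ cos λ·ΔX − sin φ sin λ·ΔY + cos φ·ΔZ = −(0.461930)(-0.777388)(-125.9) − (0.461930)(-0.629022)(-539.6) + (0.886916)(240.6) = 11.39 m.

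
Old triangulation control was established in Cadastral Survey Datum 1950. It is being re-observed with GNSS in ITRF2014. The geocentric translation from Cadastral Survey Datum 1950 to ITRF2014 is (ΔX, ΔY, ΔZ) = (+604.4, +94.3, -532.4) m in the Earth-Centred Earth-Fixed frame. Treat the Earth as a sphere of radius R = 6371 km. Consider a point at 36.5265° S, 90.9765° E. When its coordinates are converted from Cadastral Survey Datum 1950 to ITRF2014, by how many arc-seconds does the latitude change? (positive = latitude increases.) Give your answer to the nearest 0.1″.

sin φ = -0.595195, cos φ = 0.803582, sin λ = 0.999855, cos λ = -0.017042.
North component: ΔN = −sin φ cos λ·ΔX − sin φ sin λ·ΔY + cos φ·ΔZ = −(-0.595195)(-0.017042)(604.4) − (-0.595195)(0.999855)(94.3) + (0.803582)(-532.4) = -377.84 m.
1° of latitude spans πR/180 = 111195 m, so Δφ = -377.84 / 111195 × 3600 = -12.233″.

Δφ = -12.2″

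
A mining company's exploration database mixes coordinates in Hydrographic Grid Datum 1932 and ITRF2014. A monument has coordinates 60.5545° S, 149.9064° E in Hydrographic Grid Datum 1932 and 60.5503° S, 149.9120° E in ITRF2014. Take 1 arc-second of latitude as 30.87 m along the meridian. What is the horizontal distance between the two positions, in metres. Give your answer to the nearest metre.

558 m

Δφ = -60.5503° − -60.5545° = +0.0042°; Δλ = 149.9120° − 149.9064° = +0.0056°.
1° of latitude = 3600 × 30.87 = 111132 m.
ΔN = Δφ × 111132 = 466.8 m; ΔE = Δλ × 111132 × cos(-60.5545°) = +0.0056 × 111132 × 0.491595 = 305.9 m.
Distance = √(ΔE² + ΔN²) = √(305.9² + 466.8²) = 558.1 m.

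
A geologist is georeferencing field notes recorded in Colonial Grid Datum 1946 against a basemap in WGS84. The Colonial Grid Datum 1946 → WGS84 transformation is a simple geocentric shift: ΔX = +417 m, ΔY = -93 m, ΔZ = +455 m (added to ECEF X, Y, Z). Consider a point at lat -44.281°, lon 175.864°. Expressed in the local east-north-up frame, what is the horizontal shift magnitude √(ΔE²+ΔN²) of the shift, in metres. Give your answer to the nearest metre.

70 m

The local east axis at (φ, λ) is (−sin λ, cos λ, 0), so ΔE = −sin(175.864°)·417 + cos(175.864°)·(-93) = 62.68 m.
The local north axis is (−sin φ cos λ, −sin φ sin λ, cos φ), giving ΔN = -290.382 − 4.683 + 325.746 = 30.68 m.
Horizontal magnitude = √(ΔE² + ΔN²) = √(62.68² + 30.68²) = 69.79 m.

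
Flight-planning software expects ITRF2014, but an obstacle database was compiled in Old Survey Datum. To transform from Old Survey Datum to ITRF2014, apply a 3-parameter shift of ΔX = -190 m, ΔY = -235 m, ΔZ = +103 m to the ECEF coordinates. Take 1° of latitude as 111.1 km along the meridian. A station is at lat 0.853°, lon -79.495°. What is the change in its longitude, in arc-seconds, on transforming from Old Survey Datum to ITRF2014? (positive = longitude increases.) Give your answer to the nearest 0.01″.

sin φ = 0.014887, cos φ = 0.999889, sin λ = -0.983239, cos λ = 0.182321.
East component: ΔE = −sin λ·ΔX + cos λ·ΔY = −(-0.983239)(-190) + (0.182321)(-235) = -229.66 m.
1° of latitude spans 111100 m; at latitude φ, 1° of longitude spans that × cos φ = 111087.7 m, so Δλ = -229.66 / 111087.7 × 3600 = -7.443″.

Δλ = -7.44″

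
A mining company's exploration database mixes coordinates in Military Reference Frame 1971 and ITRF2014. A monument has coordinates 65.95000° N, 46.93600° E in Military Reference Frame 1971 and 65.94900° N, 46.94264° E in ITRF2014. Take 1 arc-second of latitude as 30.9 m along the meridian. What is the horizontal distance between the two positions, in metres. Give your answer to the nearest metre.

Δφ = 65.94900° − 65.95000° = -0.00100°; Δλ = 46.94264° − 46.93600° = +0.00664°.
1° of latitude = 3600 × 30.90 = 111240 m.
ΔN = Δφ × 111240 = -111.2 m; ΔE = Δλ × 111240 × cos(65.95000°) = +0.00664 × 111240 × 0.407534 = 301.0 m.
Distance = √(ΔE² + ΔN²) = √(301.0² + (-111.2)²) = 320.9 m.

321 m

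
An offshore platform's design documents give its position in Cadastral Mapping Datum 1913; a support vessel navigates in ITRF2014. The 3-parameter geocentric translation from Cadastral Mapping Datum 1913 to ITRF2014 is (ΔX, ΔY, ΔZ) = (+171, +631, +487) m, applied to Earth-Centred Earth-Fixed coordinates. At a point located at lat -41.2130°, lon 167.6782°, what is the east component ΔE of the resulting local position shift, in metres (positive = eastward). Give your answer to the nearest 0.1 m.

At φ = -41.2130°, λ = 167.6782°: sin φ = -0.658860, cos φ = 0.752265, sin λ = 0.213402, cos λ = -0.976964.
ΔE = −sin λ·ΔX + cos λ·ΔY = −(0.213402)·(171) + (-0.976964)·(631) = -652.96 m.

ΔE = -653.0 m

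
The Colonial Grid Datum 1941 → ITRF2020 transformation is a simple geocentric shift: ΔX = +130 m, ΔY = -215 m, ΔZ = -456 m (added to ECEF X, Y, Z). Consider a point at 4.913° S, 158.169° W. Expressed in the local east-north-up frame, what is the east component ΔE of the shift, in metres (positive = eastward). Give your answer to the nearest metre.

ΔE = 248 m

The local east axis at (φ, λ) is (−sin λ, cos λ, 0), so ΔE = −sin(-158.169°)·130 + cos(-158.169°)·(-215) = 247.92 m.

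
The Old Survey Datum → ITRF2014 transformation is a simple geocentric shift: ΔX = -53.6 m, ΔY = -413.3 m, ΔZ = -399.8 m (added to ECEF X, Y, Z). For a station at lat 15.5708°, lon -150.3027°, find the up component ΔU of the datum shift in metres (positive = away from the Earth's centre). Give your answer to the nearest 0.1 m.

At φ = 15.5708°, λ = -150.3027°: sin φ = 0.268429, cos φ = 0.963299, sin λ = -0.495418, cos λ = -0.868655.
ΔU = cos φ cos λ·ΔX + cos φ sin λ·ΔY + sin φ·ΔZ = (0.963299)(-0.868655)(-53.6) + (0.963299)(-0.495418)(-413.3) + (0.268429)(-399.8) = 134.77 m.

ΔU = 134.8 m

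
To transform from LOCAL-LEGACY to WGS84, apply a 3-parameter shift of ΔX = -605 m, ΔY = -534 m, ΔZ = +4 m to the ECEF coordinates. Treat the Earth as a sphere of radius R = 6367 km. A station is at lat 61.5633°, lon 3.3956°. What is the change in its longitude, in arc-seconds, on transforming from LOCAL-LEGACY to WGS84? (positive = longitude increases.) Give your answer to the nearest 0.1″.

Δλ = -33.8″

sin φ = 0.879344, cos φ = 0.476188, sin λ = 0.059230, cos λ = 0.998244.
East component: ΔE = −sin λ·ΔX + cos λ·ΔY = −(0.059230)(-605) + (0.998244)(-534) = -497.23 m.
1° of latitude spans πR/180 = 111125 m; at latitude φ, 1° of longitude spans that × cos φ = 52916.4 m, so Δλ = -497.23 / 52916.4 × 3600 = -33.827″.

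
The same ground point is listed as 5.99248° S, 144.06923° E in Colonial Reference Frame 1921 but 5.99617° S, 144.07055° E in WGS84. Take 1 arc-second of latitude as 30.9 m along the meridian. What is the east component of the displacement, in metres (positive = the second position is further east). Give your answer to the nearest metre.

Δφ = -5.99617° − -5.99248° = -0.00369°; Δλ = 144.07055° − 144.06923° = +0.00132°.
1° of latitude = 3600 × 30.90 = 111240 m.
ΔN = Δφ × 111240 = -410.5 m; ΔE = Δλ × 111240 × cos(-5.99248°) = +0.00132 × 111240 × 0.994536 = 146.0 m.

ΔE = 146 m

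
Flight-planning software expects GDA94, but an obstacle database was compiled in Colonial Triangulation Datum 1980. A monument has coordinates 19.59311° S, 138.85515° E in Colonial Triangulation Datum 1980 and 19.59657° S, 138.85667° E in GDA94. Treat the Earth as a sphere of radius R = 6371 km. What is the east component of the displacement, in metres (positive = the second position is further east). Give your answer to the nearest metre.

Δφ = -19.59657° − -19.59311° = -0.00346°; Δλ = 138.85667° − 138.85515° = +0.00152°.
1° along a meridian = πR/180 = 111195 m.
ΔN = Δφ × 111195 = -384.7 m; ΔE = Δλ × 111195 × cos(-19.59311°) = +0.00152 × 111195 × 0.942098 = 159.2 m.

ΔE = 159 m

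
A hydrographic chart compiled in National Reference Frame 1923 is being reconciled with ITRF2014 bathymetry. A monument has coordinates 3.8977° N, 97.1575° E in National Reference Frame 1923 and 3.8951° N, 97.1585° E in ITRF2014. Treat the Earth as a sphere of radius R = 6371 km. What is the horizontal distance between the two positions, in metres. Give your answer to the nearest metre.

Δφ = 3.8951° − 3.8977° = -0.0026°; Δλ = 97.1585° − 97.1575° = +0.0010°.
1° along a meridian = πR/180 = 111195 m.
ΔN = Δφ × 111195 = -289.1 m; ΔE = Δλ × 111195 × cos(3.8977°) = +0.0010 × 111195 × 0.997687 = 110.9 m.
Distance = √(ΔE² + ΔN²) = √(110.9² + (-289.1)²) = 309.7 m.

310 m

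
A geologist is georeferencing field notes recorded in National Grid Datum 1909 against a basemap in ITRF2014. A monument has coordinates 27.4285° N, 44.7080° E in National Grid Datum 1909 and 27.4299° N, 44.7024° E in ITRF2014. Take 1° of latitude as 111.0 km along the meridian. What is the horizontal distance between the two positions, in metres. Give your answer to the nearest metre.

573 m

Δφ = 27.4299° − 27.4285° = +0.0014°; Δλ = 44.7024° − 44.7080° = -0.0056°.
ΔN = Δφ × 111000 = 155.4 m; ΔE = Δλ × 111000 × cos(27.4285°) = -0.0056 × 111000 × 0.887586 = -551.7 m.
Distance = √(ΔE² + ΔN²) = √((-551.7)² + 155.4²) = 573.2 m.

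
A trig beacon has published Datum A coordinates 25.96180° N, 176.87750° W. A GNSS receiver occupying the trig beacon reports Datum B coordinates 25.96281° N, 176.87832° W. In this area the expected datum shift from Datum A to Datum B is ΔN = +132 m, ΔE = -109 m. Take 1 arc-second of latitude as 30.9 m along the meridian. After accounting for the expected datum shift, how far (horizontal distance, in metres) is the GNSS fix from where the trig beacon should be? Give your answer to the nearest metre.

33 m

Observed coordinate differences: Δφ = +0.00101°, Δλ = -0.00082°.
Converting to metres (1° lat = 111240 m, cos φ = 0.899086): observed ΔN = 112.4 m, observed ΔE = -82.0 m.
Subtracting the expected shift leaves a residual of 112.4 − (132) = -19.6 m north and -82.0 − (-109) = 27.0 m east.
Residual distance = √((-19.6)² + 27.0²) = 33.4 m.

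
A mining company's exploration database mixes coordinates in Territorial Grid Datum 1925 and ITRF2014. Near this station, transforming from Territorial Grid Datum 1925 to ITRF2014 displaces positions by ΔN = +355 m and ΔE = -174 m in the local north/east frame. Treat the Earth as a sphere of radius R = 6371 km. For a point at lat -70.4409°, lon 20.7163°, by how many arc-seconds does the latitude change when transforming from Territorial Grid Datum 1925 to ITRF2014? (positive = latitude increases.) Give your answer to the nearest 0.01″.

On a sphere of radius R, 1 rad of latitude = R, so Δφ = ΔN / R = 355.0 / 6371000 = 5.5721e-05 rad = 11.493″.

Δφ = 11.49″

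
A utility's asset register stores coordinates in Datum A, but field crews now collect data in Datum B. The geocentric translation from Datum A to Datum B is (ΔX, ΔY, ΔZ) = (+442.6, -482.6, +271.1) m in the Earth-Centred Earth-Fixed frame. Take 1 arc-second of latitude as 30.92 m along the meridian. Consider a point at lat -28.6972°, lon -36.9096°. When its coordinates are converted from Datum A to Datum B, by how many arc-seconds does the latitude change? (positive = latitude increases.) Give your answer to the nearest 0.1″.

sin φ = -0.480181, cos φ = 0.877170, sin λ = -0.600554, cos λ = 0.799584.
North component: ΔN = −sin φ cos λ·ΔX − sin φ sin λ·ΔY + cos φ·ΔZ = −(-0.480181)(0.799584)(442.6) − (-0.480181)(-0.600554)(-482.6) + (0.877170)(271.1) = 546.90 m.
1° of latitude spans 3600 × 30.92 = 111312 m, so Δφ = 546.90 / 111312 × 3600 = 17.688″.

Δφ = 17.7″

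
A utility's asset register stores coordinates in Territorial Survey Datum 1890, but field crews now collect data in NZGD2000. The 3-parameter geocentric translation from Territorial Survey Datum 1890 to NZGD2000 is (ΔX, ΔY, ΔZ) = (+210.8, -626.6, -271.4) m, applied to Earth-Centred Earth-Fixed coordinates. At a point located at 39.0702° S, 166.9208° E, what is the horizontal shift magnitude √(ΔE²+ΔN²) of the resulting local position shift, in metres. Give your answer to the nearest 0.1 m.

At φ = -39.0702°, λ = 166.9208°: sin φ = -0.630272, cos φ = 0.776374, sin λ = 0.226298, cos λ = -0.974058.
ΔE = −sin λ·ΔX + cos λ·ΔY = −(0.226298)·(210.8) + (-0.974058)·(-626.6) = 562.64 m.
ΔN = −sin φ cos λ·ΔX − sin φ sin λ·ΔY + cos φ·ΔZ = −(-0.630272)(-0.974058)(210.8) − (-0.630272)(0.226298)(-626.6) + (0.776374)(-271.4) = -429.49 m.
Horizontal magnitude = √(ΔE² + ΔN²) = √(562.64² + (-429.49)²) = 707.84 m.

707.8 m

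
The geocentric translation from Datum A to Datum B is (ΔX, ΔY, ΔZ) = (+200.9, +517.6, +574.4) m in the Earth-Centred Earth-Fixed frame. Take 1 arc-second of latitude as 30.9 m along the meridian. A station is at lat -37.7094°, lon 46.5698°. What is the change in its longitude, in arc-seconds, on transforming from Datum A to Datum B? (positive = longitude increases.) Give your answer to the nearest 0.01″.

Δλ = 8.59″

sin φ = -0.611657, cos φ = 0.791123, sin λ = 0.726212, cos λ = 0.687470.
East component: ΔE = −sin λ·ΔX + cos λ·ΔY = −(0.726212)(200.9) + (0.687470)(517.6) = 209.94 m.
1° of latitude spans 3600 × 30.90 = 111240 m; at latitude φ, 1° of longitude spans that × cos φ = 88004.5 m, so Δλ = 209.94 / 88004.5 × 3600 = 8.588″.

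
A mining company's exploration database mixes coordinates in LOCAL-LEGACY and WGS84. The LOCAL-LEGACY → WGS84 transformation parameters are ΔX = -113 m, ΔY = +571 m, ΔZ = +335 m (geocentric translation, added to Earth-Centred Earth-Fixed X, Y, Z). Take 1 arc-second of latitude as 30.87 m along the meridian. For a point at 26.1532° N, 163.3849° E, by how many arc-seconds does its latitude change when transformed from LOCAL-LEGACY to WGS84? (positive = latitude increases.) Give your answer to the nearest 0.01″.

sin φ = 0.440773, cos φ = 0.897619, sin λ = 0.285941, cos λ = -0.958247.
North component: ΔN = −sin φ cos λ·ΔX − sin φ sin λ·ΔY + cos φ·ΔZ = −(0.440773)(-0.958247)(-113) − (0.440773)(0.285941)(571) + (0.897619)(335) = 181.01 m.
1° of latitude spans 3600 × 30.87 = 111132 m, so Δφ = 181.01 / 111132 × 3600 = 5.864″.

Δφ = 5.86″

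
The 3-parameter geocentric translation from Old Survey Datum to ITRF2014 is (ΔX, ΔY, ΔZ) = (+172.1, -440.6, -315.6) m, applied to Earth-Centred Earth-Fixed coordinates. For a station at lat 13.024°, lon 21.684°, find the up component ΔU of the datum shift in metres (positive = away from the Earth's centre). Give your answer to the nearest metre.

ΔU = -74 m

The local up (radial) axis is (cos φ cos λ, cos φ sin λ, sin φ), giving ΔU = 155.808 − 158.608 − 71.123 = -73.92 m.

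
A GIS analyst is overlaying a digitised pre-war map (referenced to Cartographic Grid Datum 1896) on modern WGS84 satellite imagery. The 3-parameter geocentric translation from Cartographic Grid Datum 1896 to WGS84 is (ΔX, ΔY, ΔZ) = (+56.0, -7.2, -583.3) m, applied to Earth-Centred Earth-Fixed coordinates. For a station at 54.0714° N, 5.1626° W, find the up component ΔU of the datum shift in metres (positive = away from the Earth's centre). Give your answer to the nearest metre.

ΔU = -439 m

The local up (radial) axis is (cos φ cos λ, cos φ sin λ, sin φ), giving ΔU = 32.726 + 0.380 − 472.327 = -439.22 m.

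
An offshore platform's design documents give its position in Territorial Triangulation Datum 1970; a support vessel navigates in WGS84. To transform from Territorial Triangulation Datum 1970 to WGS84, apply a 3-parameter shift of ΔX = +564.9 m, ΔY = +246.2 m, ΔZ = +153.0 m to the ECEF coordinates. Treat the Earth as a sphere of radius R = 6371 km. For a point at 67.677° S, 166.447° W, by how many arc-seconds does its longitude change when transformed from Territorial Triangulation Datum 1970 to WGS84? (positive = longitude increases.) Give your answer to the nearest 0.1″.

sin φ = -0.925057, cos φ = 0.379828, sin λ = -0.234345, cos λ = -0.972154.
East component: ΔE = −sin λ·ΔX + cos λ·ΔY = −(-0.234345)(564.9) + (-0.972154)(246.2) = -106.96 m.
1° of latitude spans πR/180 = 111195 m; at latitude φ, 1° of longitude spans that × cos φ = 42234.9 m, so Δλ = -106.96 / 42234.9 × 3600 = -9.117″.

Δλ = -9.1″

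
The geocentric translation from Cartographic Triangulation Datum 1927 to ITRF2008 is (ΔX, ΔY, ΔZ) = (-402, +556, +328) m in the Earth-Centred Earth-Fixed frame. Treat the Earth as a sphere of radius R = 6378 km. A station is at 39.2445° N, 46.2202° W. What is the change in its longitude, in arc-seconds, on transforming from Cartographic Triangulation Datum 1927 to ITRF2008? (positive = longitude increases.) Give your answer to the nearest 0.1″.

sin φ = 0.632631, cos φ = 0.774453, sin λ = -0.722004, cos λ = 0.691889.
East component: ΔE = −sin λ·ΔX + cos λ·ΔY = −(-0.722004)(-402) + (0.691889)(556) = 94.44 m.
1° of latitude spans πR/180 = 111317 m; at latitude φ, 1° of longitude spans that × cos φ = 86209.9 m, so Δλ = 94.44 / 86209.9 × 3600 = 3.944″.

Δλ = 3.9″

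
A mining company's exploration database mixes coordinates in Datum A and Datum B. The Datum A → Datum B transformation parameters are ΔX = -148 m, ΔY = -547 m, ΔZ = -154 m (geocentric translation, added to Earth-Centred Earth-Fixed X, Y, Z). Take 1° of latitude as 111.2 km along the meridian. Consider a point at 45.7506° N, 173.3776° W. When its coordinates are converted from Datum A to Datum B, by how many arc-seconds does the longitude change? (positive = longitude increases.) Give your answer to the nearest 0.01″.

Δλ = 24.42″

sin φ = 0.716309, cos φ = 0.697783, sin λ = -0.115326, cos λ = -0.993328.
East component: ΔE = −sin λ·ΔX + cos λ·ΔY = −(-0.115326)(-148) + (-0.993328)(-547) = 526.28 m.
1° of latitude spans 111200 m; at latitude φ, 1° of longitude spans that × cos φ = 77593.5 m, so Δλ = 526.28 / 77593.5 × 3600 = 24.417″.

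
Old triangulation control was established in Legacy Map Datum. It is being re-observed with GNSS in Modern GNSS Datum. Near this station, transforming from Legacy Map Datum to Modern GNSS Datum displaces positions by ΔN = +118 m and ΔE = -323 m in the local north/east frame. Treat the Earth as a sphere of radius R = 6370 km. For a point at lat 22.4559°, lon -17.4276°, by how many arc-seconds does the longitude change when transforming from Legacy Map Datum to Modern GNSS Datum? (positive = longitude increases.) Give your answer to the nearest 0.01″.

At latitude 22.4559°, cos φ = 0.924174.
One radian of longitude at latitude φ spans R cos φ, so Δλ = ΔE / (R cos φ) = -323.0 / (6370000 × 0.924174) = -5.4867e-05 rad = -11.317″.

Δλ = -11.32″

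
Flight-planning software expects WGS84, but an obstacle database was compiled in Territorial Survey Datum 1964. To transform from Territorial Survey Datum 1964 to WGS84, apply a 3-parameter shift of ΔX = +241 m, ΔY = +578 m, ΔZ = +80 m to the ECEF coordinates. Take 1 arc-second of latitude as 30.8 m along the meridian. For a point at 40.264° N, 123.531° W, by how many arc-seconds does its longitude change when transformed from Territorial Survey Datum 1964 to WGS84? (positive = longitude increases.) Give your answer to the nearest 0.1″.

Δλ = -5.0″

sin φ = 0.646310, cos φ = 0.763075, sin λ = -0.833587, cos λ = -0.552388.
East component: ΔE = −sin λ·ΔX + cos λ·ΔY = −(-0.833587)(241) + (-0.552388)(578) = -118.39 m.
1° of latitude spans 3600 × 30.80 = 110880 m; at latitude φ, 1° of longitude spans that × cos φ = 84609.7 m, so Δλ = -118.39 / 84609.7 × 3600 = -5.037″.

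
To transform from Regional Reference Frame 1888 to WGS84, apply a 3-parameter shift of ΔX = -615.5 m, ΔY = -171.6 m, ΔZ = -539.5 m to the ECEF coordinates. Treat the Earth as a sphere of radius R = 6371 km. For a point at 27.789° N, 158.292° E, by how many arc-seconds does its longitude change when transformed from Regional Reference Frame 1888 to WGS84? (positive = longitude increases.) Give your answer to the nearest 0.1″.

sin φ = 0.466217, cos φ = 0.884670, sin λ = 0.369876, cos λ = -0.929081.
East component: ΔE = −sin λ·ΔX + cos λ·ΔY = −(0.369876)(-615.5) + (-0.929081)(-171.6) = 387.09 m.
1° of latitude spans πR/180 = 111195 m; at latitude φ, 1° of longitude spans that × cos φ = 98370.9 m, so Δλ = 387.09 / 98370.9 × 3600 = 14.166″.

Δλ = 14.2″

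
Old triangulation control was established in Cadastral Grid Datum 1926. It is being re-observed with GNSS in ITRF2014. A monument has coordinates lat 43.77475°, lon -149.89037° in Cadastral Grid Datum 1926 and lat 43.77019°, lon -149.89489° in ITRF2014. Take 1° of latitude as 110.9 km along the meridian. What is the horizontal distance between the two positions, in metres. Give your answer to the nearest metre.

622 m

Δφ = 43.77019° − 43.77475° = -0.00456°; Δλ = -149.89489° − -149.89037° = -0.00452°.
ΔN = Δφ × 110900 = -505.7 m; ΔE = Δλ × 110900 × cos(43.77475°) = -0.00452 × 110900 × 0.722065 = -361.9 m.
Distance = √(ΔE² + ΔN²) = √((-361.9)² + (-505.7)²) = 621.9 m.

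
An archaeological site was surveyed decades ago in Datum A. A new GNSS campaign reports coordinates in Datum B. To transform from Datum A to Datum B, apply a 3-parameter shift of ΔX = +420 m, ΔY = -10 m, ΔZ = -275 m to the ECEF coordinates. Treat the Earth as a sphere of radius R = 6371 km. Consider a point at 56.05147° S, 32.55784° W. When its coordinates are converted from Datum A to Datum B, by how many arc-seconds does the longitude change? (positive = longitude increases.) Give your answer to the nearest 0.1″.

sin φ = -0.829540, cos φ = 0.558448, sin λ = -0.538151, cos λ = 0.842849.
East component: ΔE = −sin λ·ΔX + cos λ·ΔY = −(-0.538151)(420) + (0.842849)(-10) = 217.59 m.
1° of latitude spans πR/180 = 111195 m; at latitude φ, 1° of longitude spans that × cos φ = 62096.6 m, so Δλ = 217.59 / 62096.6 × 3600 = 12.615″.

Δλ = 12.6″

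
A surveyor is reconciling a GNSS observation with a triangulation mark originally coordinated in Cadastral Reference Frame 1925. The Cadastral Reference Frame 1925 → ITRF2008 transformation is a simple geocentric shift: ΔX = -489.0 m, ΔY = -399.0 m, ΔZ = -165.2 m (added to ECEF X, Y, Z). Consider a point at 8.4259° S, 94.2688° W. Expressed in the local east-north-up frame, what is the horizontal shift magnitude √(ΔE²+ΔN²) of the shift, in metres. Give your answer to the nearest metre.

469 m

The local east axis at (φ, λ) is (−sin λ, cos λ, 0), so ΔE = −sin(-94.2688°)·(-489.0) + cos(-94.2688°)·(-399.0) = -457.94 m.
The local north axis is (−sin φ cos λ, −sin φ sin λ, cos φ), giving ΔN = 5.334 + 58.303 − 163.417 = -99.78 m.
Horizontal magnitude = √(ΔE² + ΔN²) = √((-457.94)² + (-99.78)²) = 468.69 m.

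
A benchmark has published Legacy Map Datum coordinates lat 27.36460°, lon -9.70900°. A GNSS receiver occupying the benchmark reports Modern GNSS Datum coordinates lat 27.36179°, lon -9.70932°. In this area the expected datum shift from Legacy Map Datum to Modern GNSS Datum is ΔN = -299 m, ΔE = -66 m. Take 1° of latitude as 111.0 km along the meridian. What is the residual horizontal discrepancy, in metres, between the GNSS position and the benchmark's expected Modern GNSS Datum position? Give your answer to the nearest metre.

Observed coordinate differences: Δφ = -0.00281°, Δλ = -0.00032°.
Converting to metres (1° lat = 111000 m, cos φ = 0.888100): observed ΔN = -311.9 m, observed ΔE = -31.5 m.
Subtracting the expected shift leaves a residual of -311.9 − (-299) = -12.9 m north and -31.5 − (-66) = 34.5 m east.
Residual distance = √((-12.9)² + 34.5²) = 36.8 m.

37 m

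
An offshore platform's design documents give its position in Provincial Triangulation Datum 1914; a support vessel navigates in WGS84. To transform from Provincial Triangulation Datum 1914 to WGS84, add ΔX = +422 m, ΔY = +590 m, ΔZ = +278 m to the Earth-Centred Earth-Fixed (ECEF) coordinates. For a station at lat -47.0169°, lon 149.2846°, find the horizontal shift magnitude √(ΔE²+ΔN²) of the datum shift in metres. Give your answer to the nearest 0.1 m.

737.1 m

At φ = -47.0169°, λ = 149.2846°: sin φ = -0.731555, cos φ = 0.681783, sin λ = 0.510774, cos λ = -0.859715.
ΔE = −sin λ·ΔX + cos λ·ΔY = −(0.510774)·(422) + (-0.859715)·(590) = -722.78 m.
ΔN = −sin φ cos λ·ΔX − sin φ sin λ·ΔY + cos φ·ΔZ = −(-0.731555)(-0.859715)(422) − (-0.731555)(0.510774)(590) + (0.681783)(278) = 144.59 m.
Horizontal magnitude = √(ΔE² + ΔN²) = √((-722.78)² + 144.59²) = 737.10 m.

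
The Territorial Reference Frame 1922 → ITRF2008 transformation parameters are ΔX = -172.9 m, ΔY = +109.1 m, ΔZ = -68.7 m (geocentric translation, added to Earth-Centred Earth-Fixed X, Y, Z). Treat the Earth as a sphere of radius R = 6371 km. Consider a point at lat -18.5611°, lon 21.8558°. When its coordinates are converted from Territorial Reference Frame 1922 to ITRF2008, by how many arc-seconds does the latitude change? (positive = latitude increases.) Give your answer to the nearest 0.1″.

sin φ = -0.318316, cos φ = 0.947985, sin λ = 0.372272, cos λ = 0.928124.
North component: ΔN = −sin φ cos λ·ΔX − sin φ sin λ·ΔY + cos φ·ΔZ = −(-0.318316)(0.928124)(-172.9) − (-0.318316)(0.372272)(109.1) + (0.947985)(-68.7) = -103.28 m.
1° of latitude spans πR/180 = 111195 m, so Δφ = -103.28 / 111195 × 3600 = -3.344″.

Δφ = -3.3″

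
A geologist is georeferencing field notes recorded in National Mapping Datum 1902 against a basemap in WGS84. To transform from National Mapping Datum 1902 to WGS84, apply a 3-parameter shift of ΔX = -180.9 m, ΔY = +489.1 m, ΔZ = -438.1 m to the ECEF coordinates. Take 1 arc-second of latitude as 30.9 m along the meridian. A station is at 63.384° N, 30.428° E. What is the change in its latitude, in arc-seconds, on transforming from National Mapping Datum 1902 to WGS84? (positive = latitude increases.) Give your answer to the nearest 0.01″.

sin φ = 0.894029, cos φ = 0.448009, sin λ = 0.506455, cos λ = 0.862266.
North component: ΔN = −sin φ cos λ·ΔX − sin φ sin λ·ΔY + cos φ·ΔZ = −(0.894029)(0.862266)(-180.9) − (0.894029)(0.506455)(489.1) + (0.448009)(-438.1) = -278.28 m.
1° of latitude spans 3600 × 30.90 = 111240 m, so Δφ = -278.28 / 111240 × 3600 = -9.006″.

Δφ = -9.01″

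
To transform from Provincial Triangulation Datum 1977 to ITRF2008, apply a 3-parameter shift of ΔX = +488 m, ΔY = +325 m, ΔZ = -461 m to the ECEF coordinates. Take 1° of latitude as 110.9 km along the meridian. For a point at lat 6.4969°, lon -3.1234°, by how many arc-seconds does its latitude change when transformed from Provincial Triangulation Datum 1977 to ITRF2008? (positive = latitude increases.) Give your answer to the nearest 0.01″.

sin φ = 0.113149, cos φ = 0.993578, sin λ = -0.054487, cos λ = 0.998515.
North component: ΔN = −sin φ cos λ·ΔX − sin φ sin λ·ΔY + cos φ·ΔZ = −(0.113149)(0.998515)(488) − (0.113149)(-0.054487)(325) + (0.993578)(-461) = -511.17 m.
1° of latitude spans 110900 m, so Δφ = -511.17 / 110900 × 3600 = -16.593″.

Δφ = -16.59″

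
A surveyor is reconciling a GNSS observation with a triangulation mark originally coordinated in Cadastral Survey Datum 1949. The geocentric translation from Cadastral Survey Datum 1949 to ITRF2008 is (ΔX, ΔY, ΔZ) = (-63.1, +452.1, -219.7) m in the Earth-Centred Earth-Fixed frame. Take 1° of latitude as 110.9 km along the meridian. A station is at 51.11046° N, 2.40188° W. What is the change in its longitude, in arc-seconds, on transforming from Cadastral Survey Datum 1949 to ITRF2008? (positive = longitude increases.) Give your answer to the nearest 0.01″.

Δλ = 23.22″

sin φ = 0.778358, cos φ = 0.627821, sin λ = -0.041908, cos λ = 0.999121.
East component: ΔE = −sin λ·ΔX + cos λ·ΔY = −(-0.041908)(-63.1) + (0.999121)(452.1) = 449.06 m.
1° of latitude spans 110900 m; at latitude φ, 1° of longitude spans that × cos φ = 69625.3 m, so Δλ = 449.06 / 69625.3 × 3600 = 23.219″.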